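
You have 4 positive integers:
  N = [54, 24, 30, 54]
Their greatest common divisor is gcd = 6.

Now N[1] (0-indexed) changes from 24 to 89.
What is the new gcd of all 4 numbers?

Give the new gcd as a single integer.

Numbers: [54, 24, 30, 54], gcd = 6
Change: index 1, 24 -> 89
gcd of the OTHER numbers (without index 1): gcd([54, 30, 54]) = 6
New gcd = gcd(g_others, new_val) = gcd(6, 89) = 1

Answer: 1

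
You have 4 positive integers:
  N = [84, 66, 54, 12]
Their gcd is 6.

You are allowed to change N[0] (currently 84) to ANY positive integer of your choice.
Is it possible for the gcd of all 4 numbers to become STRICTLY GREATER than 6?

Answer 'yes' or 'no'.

Current gcd = 6
gcd of all OTHER numbers (without N[0]=84): gcd([66, 54, 12]) = 6
The new gcd after any change is gcd(6, new_value).
This can be at most 6.
Since 6 = old gcd 6, the gcd can only stay the same or decrease.

Answer: no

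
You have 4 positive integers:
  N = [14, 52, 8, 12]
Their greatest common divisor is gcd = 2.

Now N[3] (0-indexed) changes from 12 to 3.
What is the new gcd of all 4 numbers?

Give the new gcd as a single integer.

Numbers: [14, 52, 8, 12], gcd = 2
Change: index 3, 12 -> 3
gcd of the OTHER numbers (without index 3): gcd([14, 52, 8]) = 2
New gcd = gcd(g_others, new_val) = gcd(2, 3) = 1

Answer: 1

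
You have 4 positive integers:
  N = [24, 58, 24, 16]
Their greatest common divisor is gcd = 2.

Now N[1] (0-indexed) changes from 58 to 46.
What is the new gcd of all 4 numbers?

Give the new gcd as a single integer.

Answer: 2

Derivation:
Numbers: [24, 58, 24, 16], gcd = 2
Change: index 1, 58 -> 46
gcd of the OTHER numbers (without index 1): gcd([24, 24, 16]) = 8
New gcd = gcd(g_others, new_val) = gcd(8, 46) = 2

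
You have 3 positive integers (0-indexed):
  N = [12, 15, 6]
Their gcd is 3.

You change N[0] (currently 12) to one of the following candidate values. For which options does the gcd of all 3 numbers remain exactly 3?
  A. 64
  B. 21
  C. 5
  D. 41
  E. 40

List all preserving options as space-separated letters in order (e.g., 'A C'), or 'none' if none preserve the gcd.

Old gcd = 3; gcd of others (without N[0]) = 3
New gcd for candidate v: gcd(3, v). Preserves old gcd iff gcd(3, v) = 3.
  Option A: v=64, gcd(3,64)=1 -> changes
  Option B: v=21, gcd(3,21)=3 -> preserves
  Option C: v=5, gcd(3,5)=1 -> changes
  Option D: v=41, gcd(3,41)=1 -> changes
  Option E: v=40, gcd(3,40)=1 -> changes

Answer: B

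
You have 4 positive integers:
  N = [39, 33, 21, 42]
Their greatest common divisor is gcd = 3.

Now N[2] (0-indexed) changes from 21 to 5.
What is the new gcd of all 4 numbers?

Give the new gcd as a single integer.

Answer: 1

Derivation:
Numbers: [39, 33, 21, 42], gcd = 3
Change: index 2, 21 -> 5
gcd of the OTHER numbers (without index 2): gcd([39, 33, 42]) = 3
New gcd = gcd(g_others, new_val) = gcd(3, 5) = 1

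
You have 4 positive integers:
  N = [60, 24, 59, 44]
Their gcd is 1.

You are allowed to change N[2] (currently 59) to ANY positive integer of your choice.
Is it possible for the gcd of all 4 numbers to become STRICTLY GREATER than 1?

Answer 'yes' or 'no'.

Answer: yes

Derivation:
Current gcd = 1
gcd of all OTHER numbers (without N[2]=59): gcd([60, 24, 44]) = 4
The new gcd after any change is gcd(4, new_value).
This can be at most 4.
Since 4 > old gcd 1, the gcd CAN increase (e.g., set N[2] = 4).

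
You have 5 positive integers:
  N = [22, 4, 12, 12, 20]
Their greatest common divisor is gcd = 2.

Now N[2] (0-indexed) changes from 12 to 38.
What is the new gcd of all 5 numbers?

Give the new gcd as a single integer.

Answer: 2

Derivation:
Numbers: [22, 4, 12, 12, 20], gcd = 2
Change: index 2, 12 -> 38
gcd of the OTHER numbers (without index 2): gcd([22, 4, 12, 20]) = 2
New gcd = gcd(g_others, new_val) = gcd(2, 38) = 2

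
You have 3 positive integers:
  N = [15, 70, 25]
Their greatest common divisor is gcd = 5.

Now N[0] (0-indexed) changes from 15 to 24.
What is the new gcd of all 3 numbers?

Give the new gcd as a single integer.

Numbers: [15, 70, 25], gcd = 5
Change: index 0, 15 -> 24
gcd of the OTHER numbers (without index 0): gcd([70, 25]) = 5
New gcd = gcd(g_others, new_val) = gcd(5, 24) = 1

Answer: 1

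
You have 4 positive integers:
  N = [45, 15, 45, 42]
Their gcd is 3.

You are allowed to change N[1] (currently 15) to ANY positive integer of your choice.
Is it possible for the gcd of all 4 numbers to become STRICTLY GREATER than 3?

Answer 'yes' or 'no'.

Current gcd = 3
gcd of all OTHER numbers (without N[1]=15): gcd([45, 45, 42]) = 3
The new gcd after any change is gcd(3, new_value).
This can be at most 3.
Since 3 = old gcd 3, the gcd can only stay the same or decrease.

Answer: no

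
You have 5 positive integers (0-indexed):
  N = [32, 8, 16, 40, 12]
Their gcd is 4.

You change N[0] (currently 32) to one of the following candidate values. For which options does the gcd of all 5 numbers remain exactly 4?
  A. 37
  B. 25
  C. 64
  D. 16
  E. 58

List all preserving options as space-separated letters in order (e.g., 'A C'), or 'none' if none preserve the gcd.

Answer: C D

Derivation:
Old gcd = 4; gcd of others (without N[0]) = 4
New gcd for candidate v: gcd(4, v). Preserves old gcd iff gcd(4, v) = 4.
  Option A: v=37, gcd(4,37)=1 -> changes
  Option B: v=25, gcd(4,25)=1 -> changes
  Option C: v=64, gcd(4,64)=4 -> preserves
  Option D: v=16, gcd(4,16)=4 -> preserves
  Option E: v=58, gcd(4,58)=2 -> changes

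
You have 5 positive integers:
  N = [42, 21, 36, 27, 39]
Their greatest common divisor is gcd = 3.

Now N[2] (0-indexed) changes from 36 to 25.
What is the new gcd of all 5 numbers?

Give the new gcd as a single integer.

Numbers: [42, 21, 36, 27, 39], gcd = 3
Change: index 2, 36 -> 25
gcd of the OTHER numbers (without index 2): gcd([42, 21, 27, 39]) = 3
New gcd = gcd(g_others, new_val) = gcd(3, 25) = 1

Answer: 1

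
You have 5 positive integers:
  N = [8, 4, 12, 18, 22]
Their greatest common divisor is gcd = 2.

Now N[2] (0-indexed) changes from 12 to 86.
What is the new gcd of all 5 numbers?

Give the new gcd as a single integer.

Answer: 2

Derivation:
Numbers: [8, 4, 12, 18, 22], gcd = 2
Change: index 2, 12 -> 86
gcd of the OTHER numbers (without index 2): gcd([8, 4, 18, 22]) = 2
New gcd = gcd(g_others, new_val) = gcd(2, 86) = 2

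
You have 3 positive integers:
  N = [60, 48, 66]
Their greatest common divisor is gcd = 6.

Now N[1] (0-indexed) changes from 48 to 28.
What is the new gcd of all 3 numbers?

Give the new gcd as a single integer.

Numbers: [60, 48, 66], gcd = 6
Change: index 1, 48 -> 28
gcd of the OTHER numbers (without index 1): gcd([60, 66]) = 6
New gcd = gcd(g_others, new_val) = gcd(6, 28) = 2

Answer: 2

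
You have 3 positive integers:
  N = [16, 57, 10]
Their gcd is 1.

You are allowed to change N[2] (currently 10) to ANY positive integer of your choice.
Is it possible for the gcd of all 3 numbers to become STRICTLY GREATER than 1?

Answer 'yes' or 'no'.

Answer: no

Derivation:
Current gcd = 1
gcd of all OTHER numbers (without N[2]=10): gcd([16, 57]) = 1
The new gcd after any change is gcd(1, new_value).
This can be at most 1.
Since 1 = old gcd 1, the gcd can only stay the same or decrease.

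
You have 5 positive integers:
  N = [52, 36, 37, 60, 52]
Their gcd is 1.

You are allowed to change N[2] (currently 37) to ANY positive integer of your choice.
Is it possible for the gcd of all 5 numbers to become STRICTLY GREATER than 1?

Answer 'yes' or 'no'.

Answer: yes

Derivation:
Current gcd = 1
gcd of all OTHER numbers (without N[2]=37): gcd([52, 36, 60, 52]) = 4
The new gcd after any change is gcd(4, new_value).
This can be at most 4.
Since 4 > old gcd 1, the gcd CAN increase (e.g., set N[2] = 4).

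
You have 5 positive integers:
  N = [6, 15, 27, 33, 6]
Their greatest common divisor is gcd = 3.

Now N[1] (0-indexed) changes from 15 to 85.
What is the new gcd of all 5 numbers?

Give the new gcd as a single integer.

Answer: 1

Derivation:
Numbers: [6, 15, 27, 33, 6], gcd = 3
Change: index 1, 15 -> 85
gcd of the OTHER numbers (without index 1): gcd([6, 27, 33, 6]) = 3
New gcd = gcd(g_others, new_val) = gcd(3, 85) = 1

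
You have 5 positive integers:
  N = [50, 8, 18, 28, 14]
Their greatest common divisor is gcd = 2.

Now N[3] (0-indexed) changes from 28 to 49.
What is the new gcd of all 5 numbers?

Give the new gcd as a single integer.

Answer: 1

Derivation:
Numbers: [50, 8, 18, 28, 14], gcd = 2
Change: index 3, 28 -> 49
gcd of the OTHER numbers (without index 3): gcd([50, 8, 18, 14]) = 2
New gcd = gcd(g_others, new_val) = gcd(2, 49) = 1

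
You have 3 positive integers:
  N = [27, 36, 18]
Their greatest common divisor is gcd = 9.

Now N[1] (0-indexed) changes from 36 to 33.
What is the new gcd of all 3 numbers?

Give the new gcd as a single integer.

Numbers: [27, 36, 18], gcd = 9
Change: index 1, 36 -> 33
gcd of the OTHER numbers (without index 1): gcd([27, 18]) = 9
New gcd = gcd(g_others, new_val) = gcd(9, 33) = 3

Answer: 3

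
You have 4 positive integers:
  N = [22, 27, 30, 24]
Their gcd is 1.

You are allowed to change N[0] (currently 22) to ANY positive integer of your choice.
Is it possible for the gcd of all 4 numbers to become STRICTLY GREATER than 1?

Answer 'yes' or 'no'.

Current gcd = 1
gcd of all OTHER numbers (without N[0]=22): gcd([27, 30, 24]) = 3
The new gcd after any change is gcd(3, new_value).
This can be at most 3.
Since 3 > old gcd 1, the gcd CAN increase (e.g., set N[0] = 3).

Answer: yes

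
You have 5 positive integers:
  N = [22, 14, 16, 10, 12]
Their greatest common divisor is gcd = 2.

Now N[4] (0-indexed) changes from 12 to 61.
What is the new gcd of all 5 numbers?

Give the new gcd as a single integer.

Answer: 1

Derivation:
Numbers: [22, 14, 16, 10, 12], gcd = 2
Change: index 4, 12 -> 61
gcd of the OTHER numbers (without index 4): gcd([22, 14, 16, 10]) = 2
New gcd = gcd(g_others, new_val) = gcd(2, 61) = 1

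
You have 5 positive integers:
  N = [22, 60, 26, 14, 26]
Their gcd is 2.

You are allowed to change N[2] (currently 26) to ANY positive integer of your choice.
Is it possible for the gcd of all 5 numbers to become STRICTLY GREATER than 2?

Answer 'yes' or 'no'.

Answer: no

Derivation:
Current gcd = 2
gcd of all OTHER numbers (without N[2]=26): gcd([22, 60, 14, 26]) = 2
The new gcd after any change is gcd(2, new_value).
This can be at most 2.
Since 2 = old gcd 2, the gcd can only stay the same or decrease.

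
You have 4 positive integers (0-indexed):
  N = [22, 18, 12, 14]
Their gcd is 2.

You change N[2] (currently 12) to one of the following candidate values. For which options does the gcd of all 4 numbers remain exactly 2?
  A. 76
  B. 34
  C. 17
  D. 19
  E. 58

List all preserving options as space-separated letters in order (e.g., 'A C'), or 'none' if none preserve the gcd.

Old gcd = 2; gcd of others (without N[2]) = 2
New gcd for candidate v: gcd(2, v). Preserves old gcd iff gcd(2, v) = 2.
  Option A: v=76, gcd(2,76)=2 -> preserves
  Option B: v=34, gcd(2,34)=2 -> preserves
  Option C: v=17, gcd(2,17)=1 -> changes
  Option D: v=19, gcd(2,19)=1 -> changes
  Option E: v=58, gcd(2,58)=2 -> preserves

Answer: A B E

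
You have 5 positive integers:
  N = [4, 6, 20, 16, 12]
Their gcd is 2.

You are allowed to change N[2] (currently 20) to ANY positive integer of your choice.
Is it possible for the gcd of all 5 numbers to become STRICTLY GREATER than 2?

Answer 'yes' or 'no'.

Answer: no

Derivation:
Current gcd = 2
gcd of all OTHER numbers (without N[2]=20): gcd([4, 6, 16, 12]) = 2
The new gcd after any change is gcd(2, new_value).
This can be at most 2.
Since 2 = old gcd 2, the gcd can only stay the same or decrease.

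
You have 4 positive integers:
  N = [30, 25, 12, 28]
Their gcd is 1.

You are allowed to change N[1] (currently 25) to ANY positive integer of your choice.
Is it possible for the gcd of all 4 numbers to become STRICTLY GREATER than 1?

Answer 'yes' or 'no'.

Current gcd = 1
gcd of all OTHER numbers (without N[1]=25): gcd([30, 12, 28]) = 2
The new gcd after any change is gcd(2, new_value).
This can be at most 2.
Since 2 > old gcd 1, the gcd CAN increase (e.g., set N[1] = 2).

Answer: yes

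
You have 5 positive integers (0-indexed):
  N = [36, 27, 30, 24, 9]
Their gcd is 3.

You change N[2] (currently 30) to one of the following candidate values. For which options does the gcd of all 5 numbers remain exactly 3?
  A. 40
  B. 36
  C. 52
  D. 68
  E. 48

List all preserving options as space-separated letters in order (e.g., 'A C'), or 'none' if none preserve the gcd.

Answer: B E

Derivation:
Old gcd = 3; gcd of others (without N[2]) = 3
New gcd for candidate v: gcd(3, v). Preserves old gcd iff gcd(3, v) = 3.
  Option A: v=40, gcd(3,40)=1 -> changes
  Option B: v=36, gcd(3,36)=3 -> preserves
  Option C: v=52, gcd(3,52)=1 -> changes
  Option D: v=68, gcd(3,68)=1 -> changes
  Option E: v=48, gcd(3,48)=3 -> preserves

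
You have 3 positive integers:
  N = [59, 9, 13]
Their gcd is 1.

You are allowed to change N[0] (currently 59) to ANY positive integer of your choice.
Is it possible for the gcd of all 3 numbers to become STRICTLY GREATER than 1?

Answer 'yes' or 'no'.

Answer: no

Derivation:
Current gcd = 1
gcd of all OTHER numbers (without N[0]=59): gcd([9, 13]) = 1
The new gcd after any change is gcd(1, new_value).
This can be at most 1.
Since 1 = old gcd 1, the gcd can only stay the same or decrease.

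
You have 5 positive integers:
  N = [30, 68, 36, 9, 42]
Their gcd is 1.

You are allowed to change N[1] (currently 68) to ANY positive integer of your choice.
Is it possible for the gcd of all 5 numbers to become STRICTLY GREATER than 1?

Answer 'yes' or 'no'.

Answer: yes

Derivation:
Current gcd = 1
gcd of all OTHER numbers (without N[1]=68): gcd([30, 36, 9, 42]) = 3
The new gcd after any change is gcd(3, new_value).
This can be at most 3.
Since 3 > old gcd 1, the gcd CAN increase (e.g., set N[1] = 3).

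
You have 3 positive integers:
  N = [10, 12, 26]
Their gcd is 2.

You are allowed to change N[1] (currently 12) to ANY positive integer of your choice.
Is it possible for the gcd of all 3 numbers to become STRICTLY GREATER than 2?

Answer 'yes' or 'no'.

Current gcd = 2
gcd of all OTHER numbers (without N[1]=12): gcd([10, 26]) = 2
The new gcd after any change is gcd(2, new_value).
This can be at most 2.
Since 2 = old gcd 2, the gcd can only stay the same or decrease.

Answer: no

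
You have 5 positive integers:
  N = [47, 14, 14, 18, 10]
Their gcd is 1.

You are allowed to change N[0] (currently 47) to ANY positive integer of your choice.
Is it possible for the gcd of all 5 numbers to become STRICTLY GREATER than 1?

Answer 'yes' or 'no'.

Answer: yes

Derivation:
Current gcd = 1
gcd of all OTHER numbers (without N[0]=47): gcd([14, 14, 18, 10]) = 2
The new gcd after any change is gcd(2, new_value).
This can be at most 2.
Since 2 > old gcd 1, the gcd CAN increase (e.g., set N[0] = 2).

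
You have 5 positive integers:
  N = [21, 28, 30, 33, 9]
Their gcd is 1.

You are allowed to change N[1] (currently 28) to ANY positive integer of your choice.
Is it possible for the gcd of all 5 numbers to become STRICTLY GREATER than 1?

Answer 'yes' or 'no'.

Current gcd = 1
gcd of all OTHER numbers (without N[1]=28): gcd([21, 30, 33, 9]) = 3
The new gcd after any change is gcd(3, new_value).
This can be at most 3.
Since 3 > old gcd 1, the gcd CAN increase (e.g., set N[1] = 3).

Answer: yes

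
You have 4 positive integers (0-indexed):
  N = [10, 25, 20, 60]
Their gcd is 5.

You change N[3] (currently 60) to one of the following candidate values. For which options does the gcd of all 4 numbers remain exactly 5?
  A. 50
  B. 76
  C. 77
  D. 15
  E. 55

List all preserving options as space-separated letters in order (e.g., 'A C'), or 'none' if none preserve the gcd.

Answer: A D E

Derivation:
Old gcd = 5; gcd of others (without N[3]) = 5
New gcd for candidate v: gcd(5, v). Preserves old gcd iff gcd(5, v) = 5.
  Option A: v=50, gcd(5,50)=5 -> preserves
  Option B: v=76, gcd(5,76)=1 -> changes
  Option C: v=77, gcd(5,77)=1 -> changes
  Option D: v=15, gcd(5,15)=5 -> preserves
  Option E: v=55, gcd(5,55)=5 -> preserves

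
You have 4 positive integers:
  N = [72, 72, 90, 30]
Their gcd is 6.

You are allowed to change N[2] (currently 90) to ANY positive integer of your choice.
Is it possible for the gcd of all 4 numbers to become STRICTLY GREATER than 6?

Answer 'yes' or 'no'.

Current gcd = 6
gcd of all OTHER numbers (without N[2]=90): gcd([72, 72, 30]) = 6
The new gcd after any change is gcd(6, new_value).
This can be at most 6.
Since 6 = old gcd 6, the gcd can only stay the same or decrease.

Answer: no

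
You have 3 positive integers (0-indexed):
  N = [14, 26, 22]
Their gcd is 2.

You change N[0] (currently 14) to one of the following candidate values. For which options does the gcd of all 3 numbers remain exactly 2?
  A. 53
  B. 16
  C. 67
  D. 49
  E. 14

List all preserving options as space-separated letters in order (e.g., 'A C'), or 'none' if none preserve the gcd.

Old gcd = 2; gcd of others (without N[0]) = 2
New gcd for candidate v: gcd(2, v). Preserves old gcd iff gcd(2, v) = 2.
  Option A: v=53, gcd(2,53)=1 -> changes
  Option B: v=16, gcd(2,16)=2 -> preserves
  Option C: v=67, gcd(2,67)=1 -> changes
  Option D: v=49, gcd(2,49)=1 -> changes
  Option E: v=14, gcd(2,14)=2 -> preserves

Answer: B E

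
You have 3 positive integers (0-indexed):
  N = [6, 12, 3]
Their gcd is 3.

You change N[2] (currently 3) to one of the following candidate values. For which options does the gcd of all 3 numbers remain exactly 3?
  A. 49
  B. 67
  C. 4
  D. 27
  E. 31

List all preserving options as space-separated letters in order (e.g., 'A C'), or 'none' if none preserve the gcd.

Old gcd = 3; gcd of others (without N[2]) = 6
New gcd for candidate v: gcd(6, v). Preserves old gcd iff gcd(6, v) = 3.
  Option A: v=49, gcd(6,49)=1 -> changes
  Option B: v=67, gcd(6,67)=1 -> changes
  Option C: v=4, gcd(6,4)=2 -> changes
  Option D: v=27, gcd(6,27)=3 -> preserves
  Option E: v=31, gcd(6,31)=1 -> changes

Answer: D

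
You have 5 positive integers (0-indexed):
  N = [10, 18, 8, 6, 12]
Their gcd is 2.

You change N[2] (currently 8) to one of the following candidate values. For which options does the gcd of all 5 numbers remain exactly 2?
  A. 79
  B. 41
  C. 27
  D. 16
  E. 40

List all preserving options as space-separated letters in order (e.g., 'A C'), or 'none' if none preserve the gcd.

Old gcd = 2; gcd of others (without N[2]) = 2
New gcd for candidate v: gcd(2, v). Preserves old gcd iff gcd(2, v) = 2.
  Option A: v=79, gcd(2,79)=1 -> changes
  Option B: v=41, gcd(2,41)=1 -> changes
  Option C: v=27, gcd(2,27)=1 -> changes
  Option D: v=16, gcd(2,16)=2 -> preserves
  Option E: v=40, gcd(2,40)=2 -> preserves

Answer: D E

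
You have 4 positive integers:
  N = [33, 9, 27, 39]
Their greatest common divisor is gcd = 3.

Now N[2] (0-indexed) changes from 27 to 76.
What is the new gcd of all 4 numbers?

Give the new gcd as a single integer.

Numbers: [33, 9, 27, 39], gcd = 3
Change: index 2, 27 -> 76
gcd of the OTHER numbers (without index 2): gcd([33, 9, 39]) = 3
New gcd = gcd(g_others, new_val) = gcd(3, 76) = 1

Answer: 1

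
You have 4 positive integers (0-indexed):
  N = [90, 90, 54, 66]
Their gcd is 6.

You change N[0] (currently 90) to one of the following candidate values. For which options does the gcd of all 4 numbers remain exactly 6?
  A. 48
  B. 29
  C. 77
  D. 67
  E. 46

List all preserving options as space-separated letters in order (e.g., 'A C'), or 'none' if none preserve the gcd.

Old gcd = 6; gcd of others (without N[0]) = 6
New gcd for candidate v: gcd(6, v). Preserves old gcd iff gcd(6, v) = 6.
  Option A: v=48, gcd(6,48)=6 -> preserves
  Option B: v=29, gcd(6,29)=1 -> changes
  Option C: v=77, gcd(6,77)=1 -> changes
  Option D: v=67, gcd(6,67)=1 -> changes
  Option E: v=46, gcd(6,46)=2 -> changes

Answer: A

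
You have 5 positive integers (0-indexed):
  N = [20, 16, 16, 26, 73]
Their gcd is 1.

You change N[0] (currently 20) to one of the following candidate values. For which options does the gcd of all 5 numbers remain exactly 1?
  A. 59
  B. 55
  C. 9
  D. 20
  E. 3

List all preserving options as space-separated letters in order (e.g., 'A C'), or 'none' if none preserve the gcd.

Answer: A B C D E

Derivation:
Old gcd = 1; gcd of others (without N[0]) = 1
New gcd for candidate v: gcd(1, v). Preserves old gcd iff gcd(1, v) = 1.
  Option A: v=59, gcd(1,59)=1 -> preserves
  Option B: v=55, gcd(1,55)=1 -> preserves
  Option C: v=9, gcd(1,9)=1 -> preserves
  Option D: v=20, gcd(1,20)=1 -> preserves
  Option E: v=3, gcd(1,3)=1 -> preserves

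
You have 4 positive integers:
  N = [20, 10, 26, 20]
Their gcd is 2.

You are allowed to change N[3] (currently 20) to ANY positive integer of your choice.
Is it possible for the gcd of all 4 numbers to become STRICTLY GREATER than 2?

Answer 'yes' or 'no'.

Answer: no

Derivation:
Current gcd = 2
gcd of all OTHER numbers (without N[3]=20): gcd([20, 10, 26]) = 2
The new gcd after any change is gcd(2, new_value).
This can be at most 2.
Since 2 = old gcd 2, the gcd can only stay the same or decrease.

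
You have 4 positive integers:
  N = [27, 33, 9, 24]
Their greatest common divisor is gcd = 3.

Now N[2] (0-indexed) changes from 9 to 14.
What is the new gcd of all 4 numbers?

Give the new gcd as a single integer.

Numbers: [27, 33, 9, 24], gcd = 3
Change: index 2, 9 -> 14
gcd of the OTHER numbers (without index 2): gcd([27, 33, 24]) = 3
New gcd = gcd(g_others, new_val) = gcd(3, 14) = 1

Answer: 1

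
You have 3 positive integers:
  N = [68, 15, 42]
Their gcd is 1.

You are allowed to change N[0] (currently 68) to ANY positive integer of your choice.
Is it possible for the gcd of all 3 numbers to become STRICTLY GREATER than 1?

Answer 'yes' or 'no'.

Current gcd = 1
gcd of all OTHER numbers (without N[0]=68): gcd([15, 42]) = 3
The new gcd after any change is gcd(3, new_value).
This can be at most 3.
Since 3 > old gcd 1, the gcd CAN increase (e.g., set N[0] = 3).

Answer: yes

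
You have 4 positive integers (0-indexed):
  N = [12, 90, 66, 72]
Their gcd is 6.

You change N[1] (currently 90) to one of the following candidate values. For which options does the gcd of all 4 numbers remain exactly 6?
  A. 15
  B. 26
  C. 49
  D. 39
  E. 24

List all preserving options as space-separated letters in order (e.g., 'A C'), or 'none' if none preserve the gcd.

Answer: E

Derivation:
Old gcd = 6; gcd of others (without N[1]) = 6
New gcd for candidate v: gcd(6, v). Preserves old gcd iff gcd(6, v) = 6.
  Option A: v=15, gcd(6,15)=3 -> changes
  Option B: v=26, gcd(6,26)=2 -> changes
  Option C: v=49, gcd(6,49)=1 -> changes
  Option D: v=39, gcd(6,39)=3 -> changes
  Option E: v=24, gcd(6,24)=6 -> preserves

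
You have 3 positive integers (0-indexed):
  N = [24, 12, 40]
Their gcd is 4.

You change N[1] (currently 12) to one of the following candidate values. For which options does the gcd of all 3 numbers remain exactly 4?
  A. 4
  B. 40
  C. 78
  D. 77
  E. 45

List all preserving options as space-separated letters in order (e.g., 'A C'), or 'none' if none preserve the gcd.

Answer: A

Derivation:
Old gcd = 4; gcd of others (without N[1]) = 8
New gcd for candidate v: gcd(8, v). Preserves old gcd iff gcd(8, v) = 4.
  Option A: v=4, gcd(8,4)=4 -> preserves
  Option B: v=40, gcd(8,40)=8 -> changes
  Option C: v=78, gcd(8,78)=2 -> changes
  Option D: v=77, gcd(8,77)=1 -> changes
  Option E: v=45, gcd(8,45)=1 -> changes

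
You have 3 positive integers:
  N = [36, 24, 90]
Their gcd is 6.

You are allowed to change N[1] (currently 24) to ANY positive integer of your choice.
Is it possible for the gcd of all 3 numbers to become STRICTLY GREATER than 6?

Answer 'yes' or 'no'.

Current gcd = 6
gcd of all OTHER numbers (without N[1]=24): gcd([36, 90]) = 18
The new gcd after any change is gcd(18, new_value).
This can be at most 18.
Since 18 > old gcd 6, the gcd CAN increase (e.g., set N[1] = 18).

Answer: yes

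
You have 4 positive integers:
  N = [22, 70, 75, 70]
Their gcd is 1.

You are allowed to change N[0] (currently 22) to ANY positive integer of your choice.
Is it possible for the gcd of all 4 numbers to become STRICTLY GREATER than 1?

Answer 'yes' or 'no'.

Answer: yes

Derivation:
Current gcd = 1
gcd of all OTHER numbers (without N[0]=22): gcd([70, 75, 70]) = 5
The new gcd after any change is gcd(5, new_value).
This can be at most 5.
Since 5 > old gcd 1, the gcd CAN increase (e.g., set N[0] = 5).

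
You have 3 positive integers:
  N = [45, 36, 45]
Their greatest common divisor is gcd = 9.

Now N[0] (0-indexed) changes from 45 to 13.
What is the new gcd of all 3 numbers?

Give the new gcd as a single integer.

Numbers: [45, 36, 45], gcd = 9
Change: index 0, 45 -> 13
gcd of the OTHER numbers (without index 0): gcd([36, 45]) = 9
New gcd = gcd(g_others, new_val) = gcd(9, 13) = 1

Answer: 1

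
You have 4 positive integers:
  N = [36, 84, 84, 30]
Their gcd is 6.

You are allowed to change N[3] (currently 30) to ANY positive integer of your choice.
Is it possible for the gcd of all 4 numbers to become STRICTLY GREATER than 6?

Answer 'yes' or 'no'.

Answer: yes

Derivation:
Current gcd = 6
gcd of all OTHER numbers (without N[3]=30): gcd([36, 84, 84]) = 12
The new gcd after any change is gcd(12, new_value).
This can be at most 12.
Since 12 > old gcd 6, the gcd CAN increase (e.g., set N[3] = 12).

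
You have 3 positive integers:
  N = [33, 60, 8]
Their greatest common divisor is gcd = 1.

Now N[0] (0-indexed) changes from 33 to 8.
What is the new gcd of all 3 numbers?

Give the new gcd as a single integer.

Answer: 4

Derivation:
Numbers: [33, 60, 8], gcd = 1
Change: index 0, 33 -> 8
gcd of the OTHER numbers (without index 0): gcd([60, 8]) = 4
New gcd = gcd(g_others, new_val) = gcd(4, 8) = 4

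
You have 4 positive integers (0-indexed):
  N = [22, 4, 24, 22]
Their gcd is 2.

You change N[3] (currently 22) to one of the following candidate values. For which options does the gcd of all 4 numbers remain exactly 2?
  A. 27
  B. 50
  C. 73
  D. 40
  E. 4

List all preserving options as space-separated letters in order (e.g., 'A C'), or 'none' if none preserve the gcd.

Answer: B D E

Derivation:
Old gcd = 2; gcd of others (without N[3]) = 2
New gcd for candidate v: gcd(2, v). Preserves old gcd iff gcd(2, v) = 2.
  Option A: v=27, gcd(2,27)=1 -> changes
  Option B: v=50, gcd(2,50)=2 -> preserves
  Option C: v=73, gcd(2,73)=1 -> changes
  Option D: v=40, gcd(2,40)=2 -> preserves
  Option E: v=4, gcd(2,4)=2 -> preserves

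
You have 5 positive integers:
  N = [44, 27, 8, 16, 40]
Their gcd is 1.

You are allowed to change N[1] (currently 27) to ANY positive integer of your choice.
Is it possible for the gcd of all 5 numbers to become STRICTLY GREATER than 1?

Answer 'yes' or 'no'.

Current gcd = 1
gcd of all OTHER numbers (without N[1]=27): gcd([44, 8, 16, 40]) = 4
The new gcd after any change is gcd(4, new_value).
This can be at most 4.
Since 4 > old gcd 1, the gcd CAN increase (e.g., set N[1] = 4).

Answer: yes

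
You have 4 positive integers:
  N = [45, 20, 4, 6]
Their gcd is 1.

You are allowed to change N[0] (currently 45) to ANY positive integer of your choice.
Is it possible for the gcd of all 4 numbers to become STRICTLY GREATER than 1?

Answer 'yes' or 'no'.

Answer: yes

Derivation:
Current gcd = 1
gcd of all OTHER numbers (without N[0]=45): gcd([20, 4, 6]) = 2
The new gcd after any change is gcd(2, new_value).
This can be at most 2.
Since 2 > old gcd 1, the gcd CAN increase (e.g., set N[0] = 2).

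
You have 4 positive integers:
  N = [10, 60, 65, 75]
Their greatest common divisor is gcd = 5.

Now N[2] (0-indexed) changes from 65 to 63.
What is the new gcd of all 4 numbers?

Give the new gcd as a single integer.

Numbers: [10, 60, 65, 75], gcd = 5
Change: index 2, 65 -> 63
gcd of the OTHER numbers (without index 2): gcd([10, 60, 75]) = 5
New gcd = gcd(g_others, new_val) = gcd(5, 63) = 1

Answer: 1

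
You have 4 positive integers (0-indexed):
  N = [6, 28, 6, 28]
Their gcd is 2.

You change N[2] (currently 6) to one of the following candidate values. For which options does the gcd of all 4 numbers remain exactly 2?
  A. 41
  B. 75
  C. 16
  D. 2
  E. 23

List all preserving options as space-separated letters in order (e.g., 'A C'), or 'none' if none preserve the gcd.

Answer: C D

Derivation:
Old gcd = 2; gcd of others (without N[2]) = 2
New gcd for candidate v: gcd(2, v). Preserves old gcd iff gcd(2, v) = 2.
  Option A: v=41, gcd(2,41)=1 -> changes
  Option B: v=75, gcd(2,75)=1 -> changes
  Option C: v=16, gcd(2,16)=2 -> preserves
  Option D: v=2, gcd(2,2)=2 -> preserves
  Option E: v=23, gcd(2,23)=1 -> changes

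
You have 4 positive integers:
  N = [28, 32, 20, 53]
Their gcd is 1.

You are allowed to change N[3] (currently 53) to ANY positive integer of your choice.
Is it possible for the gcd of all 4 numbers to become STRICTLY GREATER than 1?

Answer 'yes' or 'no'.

Current gcd = 1
gcd of all OTHER numbers (without N[3]=53): gcd([28, 32, 20]) = 4
The new gcd after any change is gcd(4, new_value).
This can be at most 4.
Since 4 > old gcd 1, the gcd CAN increase (e.g., set N[3] = 4).

Answer: yes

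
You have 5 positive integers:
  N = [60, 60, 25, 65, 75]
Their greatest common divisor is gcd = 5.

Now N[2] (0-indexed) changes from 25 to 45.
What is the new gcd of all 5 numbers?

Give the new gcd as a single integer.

Answer: 5

Derivation:
Numbers: [60, 60, 25, 65, 75], gcd = 5
Change: index 2, 25 -> 45
gcd of the OTHER numbers (without index 2): gcd([60, 60, 65, 75]) = 5
New gcd = gcd(g_others, new_val) = gcd(5, 45) = 5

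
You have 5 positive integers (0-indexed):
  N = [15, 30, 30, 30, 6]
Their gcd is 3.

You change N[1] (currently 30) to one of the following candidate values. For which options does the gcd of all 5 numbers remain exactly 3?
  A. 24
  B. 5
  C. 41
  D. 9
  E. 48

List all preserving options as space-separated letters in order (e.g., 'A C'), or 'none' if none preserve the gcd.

Old gcd = 3; gcd of others (without N[1]) = 3
New gcd for candidate v: gcd(3, v). Preserves old gcd iff gcd(3, v) = 3.
  Option A: v=24, gcd(3,24)=3 -> preserves
  Option B: v=5, gcd(3,5)=1 -> changes
  Option C: v=41, gcd(3,41)=1 -> changes
  Option D: v=9, gcd(3,9)=3 -> preserves
  Option E: v=48, gcd(3,48)=3 -> preserves

Answer: A D E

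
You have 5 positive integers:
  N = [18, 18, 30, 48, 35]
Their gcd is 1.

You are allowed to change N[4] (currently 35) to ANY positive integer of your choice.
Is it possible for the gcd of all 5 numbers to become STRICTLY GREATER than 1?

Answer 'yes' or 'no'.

Current gcd = 1
gcd of all OTHER numbers (without N[4]=35): gcd([18, 18, 30, 48]) = 6
The new gcd after any change is gcd(6, new_value).
This can be at most 6.
Since 6 > old gcd 1, the gcd CAN increase (e.g., set N[4] = 6).

Answer: yes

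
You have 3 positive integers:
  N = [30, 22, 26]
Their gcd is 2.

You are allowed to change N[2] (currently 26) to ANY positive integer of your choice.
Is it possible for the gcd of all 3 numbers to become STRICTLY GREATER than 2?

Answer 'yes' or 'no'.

Current gcd = 2
gcd of all OTHER numbers (without N[2]=26): gcd([30, 22]) = 2
The new gcd after any change is gcd(2, new_value).
This can be at most 2.
Since 2 = old gcd 2, the gcd can only stay the same or decrease.

Answer: no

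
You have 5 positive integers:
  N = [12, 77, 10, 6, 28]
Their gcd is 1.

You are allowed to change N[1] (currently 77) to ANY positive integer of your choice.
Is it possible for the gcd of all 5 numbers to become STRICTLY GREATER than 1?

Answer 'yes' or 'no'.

Answer: yes

Derivation:
Current gcd = 1
gcd of all OTHER numbers (without N[1]=77): gcd([12, 10, 6, 28]) = 2
The new gcd after any change is gcd(2, new_value).
This can be at most 2.
Since 2 > old gcd 1, the gcd CAN increase (e.g., set N[1] = 2).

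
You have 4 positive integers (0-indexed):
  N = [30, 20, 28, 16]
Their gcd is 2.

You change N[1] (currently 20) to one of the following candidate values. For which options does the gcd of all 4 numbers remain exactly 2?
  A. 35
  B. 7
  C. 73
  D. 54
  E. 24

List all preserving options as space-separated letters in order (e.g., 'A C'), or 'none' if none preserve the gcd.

Answer: D E

Derivation:
Old gcd = 2; gcd of others (without N[1]) = 2
New gcd for candidate v: gcd(2, v). Preserves old gcd iff gcd(2, v) = 2.
  Option A: v=35, gcd(2,35)=1 -> changes
  Option B: v=7, gcd(2,7)=1 -> changes
  Option C: v=73, gcd(2,73)=1 -> changes
  Option D: v=54, gcd(2,54)=2 -> preserves
  Option E: v=24, gcd(2,24)=2 -> preserves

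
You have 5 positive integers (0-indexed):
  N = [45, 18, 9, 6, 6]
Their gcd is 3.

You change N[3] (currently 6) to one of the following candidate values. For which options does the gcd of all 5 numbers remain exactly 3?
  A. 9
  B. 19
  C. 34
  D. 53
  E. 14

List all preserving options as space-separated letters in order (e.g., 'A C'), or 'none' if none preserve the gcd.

Old gcd = 3; gcd of others (without N[3]) = 3
New gcd for candidate v: gcd(3, v). Preserves old gcd iff gcd(3, v) = 3.
  Option A: v=9, gcd(3,9)=3 -> preserves
  Option B: v=19, gcd(3,19)=1 -> changes
  Option C: v=34, gcd(3,34)=1 -> changes
  Option D: v=53, gcd(3,53)=1 -> changes
  Option E: v=14, gcd(3,14)=1 -> changes

Answer: A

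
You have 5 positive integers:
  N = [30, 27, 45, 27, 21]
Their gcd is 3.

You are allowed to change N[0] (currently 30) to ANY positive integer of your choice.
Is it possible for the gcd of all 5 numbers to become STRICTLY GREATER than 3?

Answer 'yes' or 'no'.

Answer: no

Derivation:
Current gcd = 3
gcd of all OTHER numbers (without N[0]=30): gcd([27, 45, 27, 21]) = 3
The new gcd after any change is gcd(3, new_value).
This can be at most 3.
Since 3 = old gcd 3, the gcd can only stay the same or decrease.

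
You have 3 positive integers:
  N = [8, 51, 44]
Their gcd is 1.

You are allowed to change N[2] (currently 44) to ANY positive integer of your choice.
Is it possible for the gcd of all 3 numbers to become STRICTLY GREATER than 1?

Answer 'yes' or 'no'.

Current gcd = 1
gcd of all OTHER numbers (without N[2]=44): gcd([8, 51]) = 1
The new gcd after any change is gcd(1, new_value).
This can be at most 1.
Since 1 = old gcd 1, the gcd can only stay the same or decrease.

Answer: no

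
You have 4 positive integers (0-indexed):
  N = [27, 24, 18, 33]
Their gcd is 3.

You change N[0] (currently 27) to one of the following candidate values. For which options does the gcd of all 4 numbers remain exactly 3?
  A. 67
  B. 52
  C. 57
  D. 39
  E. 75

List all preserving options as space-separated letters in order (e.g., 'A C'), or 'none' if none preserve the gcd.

Answer: C D E

Derivation:
Old gcd = 3; gcd of others (without N[0]) = 3
New gcd for candidate v: gcd(3, v). Preserves old gcd iff gcd(3, v) = 3.
  Option A: v=67, gcd(3,67)=1 -> changes
  Option B: v=52, gcd(3,52)=1 -> changes
  Option C: v=57, gcd(3,57)=3 -> preserves
  Option D: v=39, gcd(3,39)=3 -> preserves
  Option E: v=75, gcd(3,75)=3 -> preserves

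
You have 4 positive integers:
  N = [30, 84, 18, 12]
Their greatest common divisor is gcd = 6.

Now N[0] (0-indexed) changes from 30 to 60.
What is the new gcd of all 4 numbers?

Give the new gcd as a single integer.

Numbers: [30, 84, 18, 12], gcd = 6
Change: index 0, 30 -> 60
gcd of the OTHER numbers (without index 0): gcd([84, 18, 12]) = 6
New gcd = gcd(g_others, new_val) = gcd(6, 60) = 6

Answer: 6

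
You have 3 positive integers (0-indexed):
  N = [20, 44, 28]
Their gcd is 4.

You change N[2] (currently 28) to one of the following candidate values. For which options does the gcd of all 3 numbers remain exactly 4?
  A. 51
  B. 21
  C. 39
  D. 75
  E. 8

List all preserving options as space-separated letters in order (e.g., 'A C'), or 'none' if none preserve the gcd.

Answer: E

Derivation:
Old gcd = 4; gcd of others (without N[2]) = 4
New gcd for candidate v: gcd(4, v). Preserves old gcd iff gcd(4, v) = 4.
  Option A: v=51, gcd(4,51)=1 -> changes
  Option B: v=21, gcd(4,21)=1 -> changes
  Option C: v=39, gcd(4,39)=1 -> changes
  Option D: v=75, gcd(4,75)=1 -> changes
  Option E: v=8, gcd(4,8)=4 -> preserves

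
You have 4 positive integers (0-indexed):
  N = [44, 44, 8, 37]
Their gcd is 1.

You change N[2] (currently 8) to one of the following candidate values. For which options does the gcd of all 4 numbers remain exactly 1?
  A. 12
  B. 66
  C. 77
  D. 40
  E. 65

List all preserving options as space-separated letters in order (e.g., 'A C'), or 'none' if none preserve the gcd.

Answer: A B C D E

Derivation:
Old gcd = 1; gcd of others (without N[2]) = 1
New gcd for candidate v: gcd(1, v). Preserves old gcd iff gcd(1, v) = 1.
  Option A: v=12, gcd(1,12)=1 -> preserves
  Option B: v=66, gcd(1,66)=1 -> preserves
  Option C: v=77, gcd(1,77)=1 -> preserves
  Option D: v=40, gcd(1,40)=1 -> preserves
  Option E: v=65, gcd(1,65)=1 -> preserves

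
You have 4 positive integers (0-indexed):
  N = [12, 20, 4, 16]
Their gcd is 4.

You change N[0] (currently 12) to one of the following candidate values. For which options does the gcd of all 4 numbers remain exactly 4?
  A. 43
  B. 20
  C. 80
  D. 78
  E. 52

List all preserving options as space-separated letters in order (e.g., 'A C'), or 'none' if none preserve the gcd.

Old gcd = 4; gcd of others (without N[0]) = 4
New gcd for candidate v: gcd(4, v). Preserves old gcd iff gcd(4, v) = 4.
  Option A: v=43, gcd(4,43)=1 -> changes
  Option B: v=20, gcd(4,20)=4 -> preserves
  Option C: v=80, gcd(4,80)=4 -> preserves
  Option D: v=78, gcd(4,78)=2 -> changes
  Option E: v=52, gcd(4,52)=4 -> preserves

Answer: B C E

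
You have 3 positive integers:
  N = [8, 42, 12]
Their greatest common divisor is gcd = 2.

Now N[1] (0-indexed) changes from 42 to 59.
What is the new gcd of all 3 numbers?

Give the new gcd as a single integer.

Answer: 1

Derivation:
Numbers: [8, 42, 12], gcd = 2
Change: index 1, 42 -> 59
gcd of the OTHER numbers (without index 1): gcd([8, 12]) = 4
New gcd = gcd(g_others, new_val) = gcd(4, 59) = 1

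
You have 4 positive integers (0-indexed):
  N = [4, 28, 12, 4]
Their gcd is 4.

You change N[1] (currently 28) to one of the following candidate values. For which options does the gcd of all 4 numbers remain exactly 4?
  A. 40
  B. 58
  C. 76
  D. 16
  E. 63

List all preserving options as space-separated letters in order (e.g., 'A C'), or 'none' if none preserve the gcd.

Old gcd = 4; gcd of others (without N[1]) = 4
New gcd for candidate v: gcd(4, v). Preserves old gcd iff gcd(4, v) = 4.
  Option A: v=40, gcd(4,40)=4 -> preserves
  Option B: v=58, gcd(4,58)=2 -> changes
  Option C: v=76, gcd(4,76)=4 -> preserves
  Option D: v=16, gcd(4,16)=4 -> preserves
  Option E: v=63, gcd(4,63)=1 -> changes

Answer: A C D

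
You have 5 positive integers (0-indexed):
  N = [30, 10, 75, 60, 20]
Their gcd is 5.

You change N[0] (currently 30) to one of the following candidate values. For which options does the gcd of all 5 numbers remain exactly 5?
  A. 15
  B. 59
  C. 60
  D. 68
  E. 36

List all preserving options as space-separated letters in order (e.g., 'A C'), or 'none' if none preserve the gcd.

Answer: A C

Derivation:
Old gcd = 5; gcd of others (without N[0]) = 5
New gcd for candidate v: gcd(5, v). Preserves old gcd iff gcd(5, v) = 5.
  Option A: v=15, gcd(5,15)=5 -> preserves
  Option B: v=59, gcd(5,59)=1 -> changes
  Option C: v=60, gcd(5,60)=5 -> preserves
  Option D: v=68, gcd(5,68)=1 -> changes
  Option E: v=36, gcd(5,36)=1 -> changes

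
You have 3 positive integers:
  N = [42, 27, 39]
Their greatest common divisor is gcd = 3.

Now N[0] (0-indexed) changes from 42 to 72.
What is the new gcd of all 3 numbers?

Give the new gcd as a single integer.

Answer: 3

Derivation:
Numbers: [42, 27, 39], gcd = 3
Change: index 0, 42 -> 72
gcd of the OTHER numbers (without index 0): gcd([27, 39]) = 3
New gcd = gcd(g_others, new_val) = gcd(3, 72) = 3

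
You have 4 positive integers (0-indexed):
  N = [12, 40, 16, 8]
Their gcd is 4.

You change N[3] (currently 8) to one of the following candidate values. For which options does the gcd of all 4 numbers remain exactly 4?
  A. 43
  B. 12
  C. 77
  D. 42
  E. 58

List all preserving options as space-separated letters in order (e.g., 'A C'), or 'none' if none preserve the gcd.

Answer: B

Derivation:
Old gcd = 4; gcd of others (without N[3]) = 4
New gcd for candidate v: gcd(4, v). Preserves old gcd iff gcd(4, v) = 4.
  Option A: v=43, gcd(4,43)=1 -> changes
  Option B: v=12, gcd(4,12)=4 -> preserves
  Option C: v=77, gcd(4,77)=1 -> changes
  Option D: v=42, gcd(4,42)=2 -> changes
  Option E: v=58, gcd(4,58)=2 -> changes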